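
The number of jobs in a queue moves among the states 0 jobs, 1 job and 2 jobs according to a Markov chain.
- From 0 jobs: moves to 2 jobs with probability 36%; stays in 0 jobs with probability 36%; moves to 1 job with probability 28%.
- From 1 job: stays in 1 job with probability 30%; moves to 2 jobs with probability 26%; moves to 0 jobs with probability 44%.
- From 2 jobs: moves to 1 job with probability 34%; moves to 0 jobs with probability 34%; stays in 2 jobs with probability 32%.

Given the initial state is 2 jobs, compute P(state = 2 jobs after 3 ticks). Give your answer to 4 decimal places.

0.3169

Propagate the distribution vector 3 ticks from 2 jobs.
After 0 ticks: (0.0000, 0.0000, 1.0000)
After 1 tick: (0.3400, 0.3400, 0.3200)
After 2 ticks: (0.3808, 0.3060, 0.3132)
After 3 ticks: (0.3782, 0.3049, 0.3169)
P(in 2 jobs after 3 ticks) = 0.3169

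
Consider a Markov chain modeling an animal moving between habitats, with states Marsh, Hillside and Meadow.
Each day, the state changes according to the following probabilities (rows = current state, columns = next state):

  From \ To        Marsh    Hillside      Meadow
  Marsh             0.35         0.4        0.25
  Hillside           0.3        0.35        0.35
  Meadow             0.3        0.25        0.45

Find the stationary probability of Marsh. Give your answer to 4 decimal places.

Let the stationary distribution be π with π = πP and π_1 + π_2 + π_3 = 1.
π_1 = 0.35·π_1 + 0.3·π_2 + 0.3·π_3
π_2 = 0.4·π_1 + 0.35·π_2 + 0.25·π_3
Solving with the normalization constraint gives π = (0.3158, 0.3304, 0.3538).
So the stationary probability of Marsh is 0.3158.

0.3158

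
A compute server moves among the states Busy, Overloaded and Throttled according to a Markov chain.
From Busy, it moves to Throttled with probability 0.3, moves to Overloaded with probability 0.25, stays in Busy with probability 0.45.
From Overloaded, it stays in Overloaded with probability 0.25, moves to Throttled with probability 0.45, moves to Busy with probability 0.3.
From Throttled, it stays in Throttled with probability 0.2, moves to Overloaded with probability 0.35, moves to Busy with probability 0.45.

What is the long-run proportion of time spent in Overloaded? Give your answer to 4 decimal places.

0.2811

Let the stationary distribution be π with π = πP and π_1 + π_2 + π_3 = 1.
π_1 = 0.45·π_1 + 0.3·π_2 + 0.45·π_3
π_2 = 0.25·π_1 + 0.25·π_2 + 0.35·π_3
Solving with the normalization constraint gives π = (0.4078, 0.2811, 0.3111).
So the stationary probability of Overloaded is 0.2811.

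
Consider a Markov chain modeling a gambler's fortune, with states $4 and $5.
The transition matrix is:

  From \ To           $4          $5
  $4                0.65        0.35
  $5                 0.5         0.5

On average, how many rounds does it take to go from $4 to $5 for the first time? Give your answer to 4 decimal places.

Let t(s) be the expected number of rounds to first reach $5 from state s, with t($5) = 0. Conditioning on the first round:
t($4) = 1 + 0.65·t($4)
Solving: t($4) = 2.8571.
Expected rounds from $4 to $5: 2.8571.

2.8571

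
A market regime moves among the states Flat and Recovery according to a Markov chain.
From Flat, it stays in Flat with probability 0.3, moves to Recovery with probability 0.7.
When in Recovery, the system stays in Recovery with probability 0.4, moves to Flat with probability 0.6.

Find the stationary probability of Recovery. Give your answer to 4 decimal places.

Let the stationary distribution be π with π = πP and π_1 + π_2 = 1.
π_1 = 0.3·π_1 + 0.6·π_2
Solving with the normalization constraint gives π = (0.4615, 0.5385).
So the stationary probability of Recovery is 0.5385.

0.5385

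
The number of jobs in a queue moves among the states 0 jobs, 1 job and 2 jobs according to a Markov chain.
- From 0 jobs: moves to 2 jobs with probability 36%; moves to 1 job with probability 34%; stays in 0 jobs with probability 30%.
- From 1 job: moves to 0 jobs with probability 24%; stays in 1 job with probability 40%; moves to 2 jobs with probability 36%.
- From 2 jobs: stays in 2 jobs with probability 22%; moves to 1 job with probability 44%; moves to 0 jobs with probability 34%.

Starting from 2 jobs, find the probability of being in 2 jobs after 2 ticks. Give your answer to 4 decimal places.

0.3292

Sum over the intermediate state after 1 tick:
P = P(2 jobs→0 jobs)·P(0 jobs→2 jobs) + P(2 jobs→1 job)·P(1 job→2 jobs) + P(2 jobs→2 jobs)·P(2 jobs→2 jobs)
  = 0.34×0.36 + 0.44×0.36 + 0.22×0.22
  = 0.1224 + 0.1584 + 0.0484 = 0.3292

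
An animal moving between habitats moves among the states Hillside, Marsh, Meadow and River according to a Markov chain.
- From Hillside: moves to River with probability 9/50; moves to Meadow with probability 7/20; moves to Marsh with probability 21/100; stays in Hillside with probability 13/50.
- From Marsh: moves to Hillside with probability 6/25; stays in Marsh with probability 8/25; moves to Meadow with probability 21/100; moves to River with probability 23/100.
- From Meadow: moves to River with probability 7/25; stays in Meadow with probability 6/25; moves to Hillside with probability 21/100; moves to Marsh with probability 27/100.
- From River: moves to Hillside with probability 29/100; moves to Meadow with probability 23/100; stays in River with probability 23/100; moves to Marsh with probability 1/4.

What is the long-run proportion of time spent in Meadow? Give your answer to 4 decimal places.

0.2572

Let the stationary distribution be π with π = πP and π_1 + π_2 + π_3 + π_4 = 1.
π_1 = 0.26·π_1 + 0.24·π_2 + 0.21·π_3 + 0.29·π_4
π_2 = 0.21·π_1 + 0.32·π_2 + 0.27·π_3 + 0.25·π_4
π_3 = 0.35·π_1 + 0.21·π_2 + 0.24·π_3 + 0.23·π_4
Solving with the normalization constraint gives π = (0.2488, 0.2636, 0.2572, 0.2304).
So the stationary probability of Meadow is 0.2572.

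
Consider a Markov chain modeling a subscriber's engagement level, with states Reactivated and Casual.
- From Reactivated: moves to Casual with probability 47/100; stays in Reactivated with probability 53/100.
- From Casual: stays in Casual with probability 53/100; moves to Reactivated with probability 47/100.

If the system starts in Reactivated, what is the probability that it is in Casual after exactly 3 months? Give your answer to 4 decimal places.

0.4999

Propagate the distribution vector 3 months from Reactivated.
After 0 months: (1.0000, 0.0000)
After 1 month: (0.5300, 0.4700)
After 2 months: (0.5018, 0.4982)
After 3 months: (0.5001, 0.4999)
P(in Casual after 3 months) = 0.4999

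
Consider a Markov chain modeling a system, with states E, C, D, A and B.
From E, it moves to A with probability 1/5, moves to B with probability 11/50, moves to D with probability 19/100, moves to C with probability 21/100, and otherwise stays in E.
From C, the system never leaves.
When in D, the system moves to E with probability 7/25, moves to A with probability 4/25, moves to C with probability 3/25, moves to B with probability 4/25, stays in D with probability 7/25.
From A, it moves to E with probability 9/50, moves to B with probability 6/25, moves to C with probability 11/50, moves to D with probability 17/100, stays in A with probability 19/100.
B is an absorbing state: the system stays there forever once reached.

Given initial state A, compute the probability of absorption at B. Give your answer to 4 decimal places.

Let h(s) be the probability of absorption at B starting from transient state s. Then h(B) = 1 and h(C) = 0. By first-step analysis:
h(E) = 0.18·h(E) + 0.21·0 + 0.19·h(D) + 0.2·h(A) + 0.22·1
h(D) = 0.28·h(E) + 0.12·0 + 0.28·h(D) + 0.16·h(A) + 0.16·1
h(A) = 0.18·h(E) + 0.22·0 + 0.17·h(D) + 0.19·h(A) + 0.24·1
Solving: h(E) = 0.5223, h(D) = 0.5423, h(A) = 0.5262.
Starting from A, the probability is 0.5262.

0.5262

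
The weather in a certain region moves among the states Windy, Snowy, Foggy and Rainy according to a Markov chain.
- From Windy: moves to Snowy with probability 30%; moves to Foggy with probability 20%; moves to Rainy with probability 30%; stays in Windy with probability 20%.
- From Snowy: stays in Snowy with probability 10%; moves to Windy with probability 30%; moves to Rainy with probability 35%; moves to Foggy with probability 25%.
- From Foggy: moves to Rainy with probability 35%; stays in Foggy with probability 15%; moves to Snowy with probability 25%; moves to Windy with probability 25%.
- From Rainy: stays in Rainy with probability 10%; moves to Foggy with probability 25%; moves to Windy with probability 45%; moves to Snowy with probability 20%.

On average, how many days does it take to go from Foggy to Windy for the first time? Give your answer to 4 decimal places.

3.1619

Let t(s) be the expected number of days to first reach Windy from state s, with t(Windy) = 0. Conditioning on the first day:
t(Snowy) = 1 + 0.1·t(Snowy) + 0.25·t(Foggy) + 0.35·t(Rainy)
t(Foggy) = 1 + 0.25·t(Snowy) + 0.15·t(Foggy) + 0.35·t(Rainy)
t(Rainy) = 1 + 0.2·t(Snowy) + 0.25·t(Foggy) + 0.1·t(Rainy)
Solving: t(Snowy) = 3.0245, t(Foggy) = 3.1619, t(Rainy) = 2.6615.
Expected days from Foggy to Windy: 3.1619.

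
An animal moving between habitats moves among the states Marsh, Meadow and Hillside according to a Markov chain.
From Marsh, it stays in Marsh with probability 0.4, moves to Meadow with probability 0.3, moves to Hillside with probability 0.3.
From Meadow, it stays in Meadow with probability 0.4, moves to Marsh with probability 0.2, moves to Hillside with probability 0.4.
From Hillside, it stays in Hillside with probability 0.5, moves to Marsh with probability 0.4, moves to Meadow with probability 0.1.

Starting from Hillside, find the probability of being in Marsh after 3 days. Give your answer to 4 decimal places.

0.3580

Propagate the distribution vector 3 days from Hillside.
After 0 days: (0.0000, 0.0000, 1.0000)
After 1 day: (0.4000, 0.1000, 0.5000)
After 2 days: (0.3800, 0.2100, 0.4100)
After 3 days: (0.3580, 0.2390, 0.4030)
P(in Marsh after 3 days) = 0.3580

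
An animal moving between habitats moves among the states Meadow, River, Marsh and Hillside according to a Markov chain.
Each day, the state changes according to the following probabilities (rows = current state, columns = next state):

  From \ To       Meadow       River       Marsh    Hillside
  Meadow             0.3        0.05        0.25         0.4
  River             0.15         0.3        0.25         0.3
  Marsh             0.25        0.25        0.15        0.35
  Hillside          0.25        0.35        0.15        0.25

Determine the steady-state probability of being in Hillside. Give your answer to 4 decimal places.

Let the stationary distribution be π with π = πP and π_1 + π_2 + π_3 + π_4 = 1.
π_1 = 0.3·π_1 + 0.15·π_2 + 0.25·π_3 + 0.25·π_4
π_2 = 0.05·π_1 + 0.3·π_2 + 0.25·π_3 + 0.35·π_4
π_3 = 0.25·π_1 + 0.25·π_2 + 0.15·π_3 + 0.15·π_4
Solving with the normalization constraint gives π = (0.2372, 0.2467, 0.1984, 0.3178).
So the stationary probability of Hillside is 0.3178.

0.3178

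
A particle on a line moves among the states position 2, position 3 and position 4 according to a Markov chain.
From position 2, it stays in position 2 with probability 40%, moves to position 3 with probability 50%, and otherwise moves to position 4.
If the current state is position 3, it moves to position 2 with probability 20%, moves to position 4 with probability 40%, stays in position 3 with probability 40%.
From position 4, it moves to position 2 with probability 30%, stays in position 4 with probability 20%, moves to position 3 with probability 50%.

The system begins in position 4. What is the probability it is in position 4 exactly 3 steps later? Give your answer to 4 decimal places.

0.2620

Propagate the distribution vector 3 steps from position 4.
After 0 steps: (0.0000, 0.0000, 1.0000)
After 1 step: (0.3000, 0.5000, 0.2000)
After 2 steps: (0.2800, 0.4500, 0.2700)
After 3 steps: (0.2830, 0.4550, 0.2620)
P(in position 4 after 3 steps) = 0.2620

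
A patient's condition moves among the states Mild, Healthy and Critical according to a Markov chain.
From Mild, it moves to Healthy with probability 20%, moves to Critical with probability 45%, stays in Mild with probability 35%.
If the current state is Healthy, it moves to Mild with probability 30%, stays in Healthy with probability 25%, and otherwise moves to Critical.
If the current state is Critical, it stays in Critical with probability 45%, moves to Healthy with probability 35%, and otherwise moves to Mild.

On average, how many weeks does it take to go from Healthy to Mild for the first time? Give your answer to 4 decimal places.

Let t(s) be the expected number of weeks to first reach Mild from state s, with t(Mild) = 0. Conditioning on the first week:
t(Healthy) = 1 + 0.25·t(Healthy) + 0.45·t(Critical)
t(Critical) = 1 + 0.35·t(Healthy) + 0.45·t(Critical)
Solving: t(Healthy) = 3.9216, t(Critical) = 4.3137.
Expected weeks from Healthy to Mild: 3.9216.

3.9216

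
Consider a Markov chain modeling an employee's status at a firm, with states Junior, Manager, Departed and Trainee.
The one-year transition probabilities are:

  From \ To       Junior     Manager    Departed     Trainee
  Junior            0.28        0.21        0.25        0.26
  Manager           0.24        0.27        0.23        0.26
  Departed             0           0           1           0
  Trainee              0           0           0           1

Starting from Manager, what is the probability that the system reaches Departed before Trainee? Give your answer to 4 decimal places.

Let h(s) be the probability of absorption at Departed starting from transient state s. Then h(Departed) = 1 and h(Trainee) = 0. By first-step analysis:
h(Junior) = 0.28·h(Junior) + 0.21·h(Manager) + 0.25·1 + 0.26·0
h(Manager) = 0.24·h(Junior) + 0.27·h(Manager) + 0.23·1 + 0.26·0
Solving: h(Junior) = 0.4857, h(Manager) = 0.4747.
Starting from Manager, the probability is 0.4747.

0.4747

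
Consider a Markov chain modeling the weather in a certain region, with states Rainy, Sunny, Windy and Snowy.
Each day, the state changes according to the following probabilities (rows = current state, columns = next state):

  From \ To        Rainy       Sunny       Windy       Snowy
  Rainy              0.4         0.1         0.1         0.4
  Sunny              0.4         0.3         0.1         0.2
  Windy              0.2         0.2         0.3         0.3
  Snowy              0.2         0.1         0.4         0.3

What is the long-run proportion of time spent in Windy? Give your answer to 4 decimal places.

0.2425

Let the stationary distribution be π with π = πP and π_1 + π_2 + π_3 + π_4 = 1.
π_1 = 0.4·π_1 + 0.4·π_2 + 0.2·π_3 + 0.2·π_4
π_2 = 0.1·π_1 + 0.3·π_2 + 0.2·π_3 + 0.1·π_4
π_3 = 0.1·π_1 + 0.1·π_2 + 0.3·π_3 + 0.4·π_4
Solving with the normalization constraint gives π = (0.2888, 0.1553, 0.2425, 0.3134).
So the stationary probability of Windy is 0.2425.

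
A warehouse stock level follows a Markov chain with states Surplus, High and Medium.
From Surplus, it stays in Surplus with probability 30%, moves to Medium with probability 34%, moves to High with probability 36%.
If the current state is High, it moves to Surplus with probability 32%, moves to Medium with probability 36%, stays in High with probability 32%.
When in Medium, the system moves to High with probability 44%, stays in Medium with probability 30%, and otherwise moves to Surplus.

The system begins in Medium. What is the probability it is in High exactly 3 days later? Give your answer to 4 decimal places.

Propagate the distribution vector 3 days from Medium.
After 0 days: (0.0000, 0.0000, 1.0000)
After 1 day: (0.2600, 0.4400, 0.3000)
After 2 days: (0.2968, 0.3664, 0.3368)
After 3 days: (0.2939, 0.3723, 0.3339)
P(in High after 3 days) = 0.3723

0.3723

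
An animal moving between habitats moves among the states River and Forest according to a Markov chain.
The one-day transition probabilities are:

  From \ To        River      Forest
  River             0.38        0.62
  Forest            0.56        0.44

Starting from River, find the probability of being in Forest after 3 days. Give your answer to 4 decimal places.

Propagate the distribution vector 3 days from River.
After 0 days: (1.0000, 0.0000)
After 1 day: (0.3800, 0.6200)
After 2 days: (0.4916, 0.5084)
After 3 days: (0.4715, 0.5285)
P(in Forest after 3 days) = 0.5285

0.5285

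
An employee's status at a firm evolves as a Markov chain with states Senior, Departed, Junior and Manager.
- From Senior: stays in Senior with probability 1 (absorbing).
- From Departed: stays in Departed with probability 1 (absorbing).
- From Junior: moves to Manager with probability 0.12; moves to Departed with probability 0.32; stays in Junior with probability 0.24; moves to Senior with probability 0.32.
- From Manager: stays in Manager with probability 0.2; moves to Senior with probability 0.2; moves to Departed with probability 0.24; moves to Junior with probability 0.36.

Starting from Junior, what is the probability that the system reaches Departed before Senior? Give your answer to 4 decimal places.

0.5042

Let h(s) be the probability of absorption at Departed starting from transient state s. Then h(Departed) = 1 and h(Senior) = 0. By first-step analysis:
h(Junior) = 0.32·0 + 0.32·1 + 0.24·h(Junior) + 0.12·h(Manager)
h(Manager) = 0.2·0 + 0.24·1 + 0.36·h(Junior) + 0.2·h(Manager)
Solving: h(Junior) = 0.5042, h(Manager) = 0.5269.
Starting from Junior, the probability is 0.5042.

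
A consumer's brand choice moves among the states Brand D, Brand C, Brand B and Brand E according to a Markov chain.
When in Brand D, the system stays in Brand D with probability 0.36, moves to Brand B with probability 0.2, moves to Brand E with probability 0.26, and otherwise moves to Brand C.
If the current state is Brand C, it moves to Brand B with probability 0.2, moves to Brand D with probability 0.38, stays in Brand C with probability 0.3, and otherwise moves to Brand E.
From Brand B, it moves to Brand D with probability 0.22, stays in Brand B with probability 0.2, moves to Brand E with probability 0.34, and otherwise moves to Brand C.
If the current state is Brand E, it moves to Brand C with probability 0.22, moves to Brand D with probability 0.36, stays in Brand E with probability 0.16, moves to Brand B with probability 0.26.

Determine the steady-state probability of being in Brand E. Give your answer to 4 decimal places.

Let the stationary distribution be π with π = πP and π_1 + π_2 + π_3 + π_4 = 1.
π_1 = 0.36·π_1 + 0.38·π_2 + 0.22·π_3 + 0.36·π_4
π_2 = 0.18·π_1 + 0.3·π_2 + 0.24·π_3 + 0.22·π_4
π_3 = 0.2·π_1 + 0.2·π_2 + 0.2·π_3 + 0.26·π_4
Solving with the normalization constraint gives π = (0.3347, 0.2292, 0.2134, 0.2227).
So the stationary probability of Brand E is 0.2227.

0.2227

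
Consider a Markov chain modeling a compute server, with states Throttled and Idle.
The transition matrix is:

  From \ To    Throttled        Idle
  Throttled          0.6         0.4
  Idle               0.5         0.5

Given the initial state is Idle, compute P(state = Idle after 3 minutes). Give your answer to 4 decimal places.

0.4450

Propagate the distribution vector 3 minutes from Idle.
After 0 minutes: (0.0000, 1.0000)
After 1 minute: (0.5000, 0.5000)
After 2 minutes: (0.5500, 0.4500)
After 3 minutes: (0.5550, 0.4450)
P(in Idle after 3 minutes) = 0.4450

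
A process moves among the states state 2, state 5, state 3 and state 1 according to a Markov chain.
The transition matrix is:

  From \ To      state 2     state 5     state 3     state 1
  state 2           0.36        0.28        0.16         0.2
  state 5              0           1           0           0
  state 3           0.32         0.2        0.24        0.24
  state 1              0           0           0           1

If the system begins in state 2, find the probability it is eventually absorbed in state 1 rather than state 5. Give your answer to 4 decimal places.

Let h(s) be the probability of absorption at state 1 starting from transient state s. Then h(state 1) = 1 and h(state 5) = 0. By first-step analysis:
h(state 2) = 0.36·h(state 2) + 0.28·0 + 0.16·h(state 3) + 0.2·1
h(state 3) = 0.32·h(state 2) + 0.2·0 + 0.24·h(state 3) + 0.24·1
Solving: h(state 2) = 0.4375, h(state 3) = 0.5000.
Starting from state 2, the probability is 0.4375.

0.4375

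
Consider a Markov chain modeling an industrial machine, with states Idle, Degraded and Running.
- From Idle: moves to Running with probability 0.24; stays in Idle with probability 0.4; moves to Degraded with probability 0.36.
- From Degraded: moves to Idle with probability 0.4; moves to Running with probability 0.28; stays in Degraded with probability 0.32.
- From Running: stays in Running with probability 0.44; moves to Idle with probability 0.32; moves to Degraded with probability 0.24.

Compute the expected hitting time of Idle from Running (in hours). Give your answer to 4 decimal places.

2.9337

Let t(s) be the expected number of hours to first reach Idle from state s, with t(Idle) = 0. Conditioning on the first hour:
t(Degraded) = 1 + 0.32·t(Degraded) + 0.28·t(Running)
t(Running) = 1 + 0.24·t(Degraded) + 0.44·t(Running)
Solving: t(Degraded) = 2.6786, t(Running) = 2.9337.
Expected hours from Running to Idle: 2.9337.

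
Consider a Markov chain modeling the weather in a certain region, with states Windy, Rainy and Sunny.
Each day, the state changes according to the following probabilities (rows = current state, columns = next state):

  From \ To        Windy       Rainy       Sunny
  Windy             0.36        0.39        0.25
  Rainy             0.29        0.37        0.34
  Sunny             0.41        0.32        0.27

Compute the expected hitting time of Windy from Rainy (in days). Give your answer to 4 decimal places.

Let t(s) be the expected number of days to first reach Windy from state s, with t(Windy) = 0. Conditioning on the first day:
t(Rainy) = 1 + 0.37·t(Rainy) + 0.34·t(Sunny)
t(Sunny) = 1 + 0.32·t(Rainy) + 0.27·t(Sunny)
Solving: t(Rainy) = 3.0476, t(Sunny) = 2.7058.
Expected days from Rainy to Windy: 3.0476.

3.0476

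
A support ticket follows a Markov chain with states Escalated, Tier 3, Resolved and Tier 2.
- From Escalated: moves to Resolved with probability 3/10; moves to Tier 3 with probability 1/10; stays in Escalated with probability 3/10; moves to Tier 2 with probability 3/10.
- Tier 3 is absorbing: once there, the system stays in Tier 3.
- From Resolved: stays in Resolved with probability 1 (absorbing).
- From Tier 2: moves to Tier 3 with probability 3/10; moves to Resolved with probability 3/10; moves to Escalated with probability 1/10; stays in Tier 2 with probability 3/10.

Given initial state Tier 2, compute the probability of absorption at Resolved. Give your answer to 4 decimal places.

0.5217

Let h(s) be the probability of absorption at Resolved starting from transient state s. Then h(Resolved) = 1 and h(Tier 3) = 0. By first-step analysis:
h(Escalated) = 0.3·h(Escalated) + 0.1·0 + 0.3·1 + 0.3·h(Tier 2)
h(Tier 2) = 0.1·h(Escalated) + 0.3·0 + 0.3·1 + 0.3·h(Tier 2)
Solving: h(Escalated) = 0.6522, h(Tier 2) = 0.5217.
Starting from Tier 2, the probability is 0.5217.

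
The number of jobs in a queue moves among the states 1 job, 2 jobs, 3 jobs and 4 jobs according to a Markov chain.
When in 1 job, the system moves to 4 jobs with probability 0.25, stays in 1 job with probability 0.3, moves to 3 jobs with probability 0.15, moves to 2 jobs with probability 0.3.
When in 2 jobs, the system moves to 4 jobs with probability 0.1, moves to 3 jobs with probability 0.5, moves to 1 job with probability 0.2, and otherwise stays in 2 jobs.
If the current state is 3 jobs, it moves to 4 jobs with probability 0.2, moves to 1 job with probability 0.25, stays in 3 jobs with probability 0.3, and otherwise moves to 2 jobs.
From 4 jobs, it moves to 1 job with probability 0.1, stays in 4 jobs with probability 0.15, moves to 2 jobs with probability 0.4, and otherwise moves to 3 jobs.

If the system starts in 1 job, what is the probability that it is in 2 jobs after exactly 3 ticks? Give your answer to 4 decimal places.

0.2721

Propagate the distribution vector 3 ticks from 1 job.
After 0 ticks: (1.0000, 0.0000, 0.0000, 0.0000)
After 1 tick: (0.3000, 0.3000, 0.1500, 0.2500)
After 2 ticks: (0.2125, 0.2875, 0.3275, 0.1725)
After 3 ticks: (0.2204, 0.2721, 0.3343, 0.1733)
P(in 2 jobs after 3 ticks) = 0.2721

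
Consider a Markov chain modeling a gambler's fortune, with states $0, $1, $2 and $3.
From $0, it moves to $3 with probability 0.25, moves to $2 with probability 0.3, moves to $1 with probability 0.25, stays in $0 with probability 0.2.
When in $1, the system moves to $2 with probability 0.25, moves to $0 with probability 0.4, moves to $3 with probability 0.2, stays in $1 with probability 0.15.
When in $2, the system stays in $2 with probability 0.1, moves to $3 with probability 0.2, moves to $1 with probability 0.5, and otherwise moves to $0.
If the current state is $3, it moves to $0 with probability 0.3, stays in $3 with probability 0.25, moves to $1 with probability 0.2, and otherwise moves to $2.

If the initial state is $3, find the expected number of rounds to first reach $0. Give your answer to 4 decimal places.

3.2947

Let t(s) be the expected number of rounds to first reach $0 from state s, with t($0) = 0. Conditioning on the first round:
t($1) = 1 + 0.15·t($1) + 0.25·t($2) + 0.2·t($3)
t($2) = 1 + 0.5·t($1) + 0.1·t($2) + 0.2·t($3)
t($3) = 1 + 0.2·t($1) + 0.25·t($2) + 0.25·t($3)
Solving: t($1) = 2.9809, t($2) = 3.4993, t($3) = 3.2947.
Expected rounds from $3 to $0: 3.2947.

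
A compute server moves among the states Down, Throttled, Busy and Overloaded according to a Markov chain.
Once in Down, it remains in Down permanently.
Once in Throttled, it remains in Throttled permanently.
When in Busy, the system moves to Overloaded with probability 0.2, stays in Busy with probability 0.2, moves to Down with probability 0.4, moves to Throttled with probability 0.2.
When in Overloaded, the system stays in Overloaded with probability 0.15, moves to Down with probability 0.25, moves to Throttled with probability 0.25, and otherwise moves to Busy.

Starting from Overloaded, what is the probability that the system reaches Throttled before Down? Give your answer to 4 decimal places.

Let h(s) be the probability of absorption at Throttled starting from transient state s. Then h(Throttled) = 1 and h(Down) = 0. By first-step analysis:
h(Busy) = 0.4·0 + 0.2·1 + 0.2·h(Busy) + 0.2·h(Overloaded)
h(Overloaded) = 0.25·0 + 0.25·1 + 0.35·h(Busy) + 0.15·h(Overloaded)
Solving: h(Busy) = 0.3607, h(Overloaded) = 0.4426.
Starting from Overloaded, the probability is 0.4426.

0.4426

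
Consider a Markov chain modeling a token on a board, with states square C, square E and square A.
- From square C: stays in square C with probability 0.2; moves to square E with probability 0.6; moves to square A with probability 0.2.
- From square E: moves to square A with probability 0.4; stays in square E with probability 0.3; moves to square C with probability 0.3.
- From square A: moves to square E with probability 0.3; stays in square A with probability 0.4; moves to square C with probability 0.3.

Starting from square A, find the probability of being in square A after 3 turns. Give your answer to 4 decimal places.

Propagate the distribution vector 3 turns from square A.
After 0 turns: (0.0000, 0.0000, 1.0000)
After 1 turn: (0.3000, 0.3000, 0.4000)
After 2 turns: (0.2700, 0.3900, 0.3400)
After 3 turns: (0.2730, 0.3810, 0.3460)
P(in square A after 3 turns) = 0.3460

0.3460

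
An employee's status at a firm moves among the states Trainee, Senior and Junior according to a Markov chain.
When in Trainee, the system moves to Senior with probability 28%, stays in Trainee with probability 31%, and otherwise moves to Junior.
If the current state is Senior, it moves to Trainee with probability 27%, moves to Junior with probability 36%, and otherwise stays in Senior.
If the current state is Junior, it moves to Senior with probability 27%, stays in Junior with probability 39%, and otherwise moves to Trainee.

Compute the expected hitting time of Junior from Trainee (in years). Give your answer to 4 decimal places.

Let t(s) be the expected number of years to first reach Junior from state s, with t(Junior) = 0. Conditioning on the first year:
t(Trainee) = 1 + 0.31·t(Trainee) + 0.28·t(Senior)
t(Senior) = 1 + 0.27·t(Trainee) + 0.37·t(Senior)
Solving: t(Trainee) = 2.5341, t(Senior) = 2.6734.
Expected years from Trainee to Junior: 2.5341.

2.5341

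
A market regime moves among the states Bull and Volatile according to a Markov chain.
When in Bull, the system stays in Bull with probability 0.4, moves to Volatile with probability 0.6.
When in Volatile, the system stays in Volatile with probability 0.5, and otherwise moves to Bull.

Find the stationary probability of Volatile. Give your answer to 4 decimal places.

0.5455

Let the stationary distribution be π with π = πP and π_1 + π_2 = 1.
π_1 = 0.4·π_1 + 0.5·π_2
Solving with the normalization constraint gives π = (0.4545, 0.5455).
So the stationary probability of Volatile is 0.5455.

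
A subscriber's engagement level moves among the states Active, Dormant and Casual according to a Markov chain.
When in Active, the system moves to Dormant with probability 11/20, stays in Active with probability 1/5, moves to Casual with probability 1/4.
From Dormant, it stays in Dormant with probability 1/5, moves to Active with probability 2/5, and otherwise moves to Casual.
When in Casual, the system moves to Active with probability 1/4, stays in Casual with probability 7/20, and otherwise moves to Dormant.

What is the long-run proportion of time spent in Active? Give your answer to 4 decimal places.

Let the stationary distribution be π with π = πP and π_1 + π_2 + π_3 = 1.
π_1 = 0.2·π_1 + 0.4·π_2 + 0.25·π_3
π_2 = 0.55·π_1 + 0.2·π_2 + 0.4·π_3
Solving with the normalization constraint gives π = (0.2909, 0.3697, 0.3394).
So the stationary probability of Active is 0.2909.

0.2909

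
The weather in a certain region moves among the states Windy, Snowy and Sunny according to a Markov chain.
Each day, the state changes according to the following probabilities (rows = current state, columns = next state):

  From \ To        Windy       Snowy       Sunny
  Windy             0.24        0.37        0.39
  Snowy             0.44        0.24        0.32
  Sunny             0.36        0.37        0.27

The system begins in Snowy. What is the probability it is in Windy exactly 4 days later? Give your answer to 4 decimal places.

0.3443

Propagate the distribution vector 4 days from Snowy.
After 0 days: (0.0000, 1.0000, 0.0000)
After 1 day: (0.4400, 0.2400, 0.3200)
After 2 days: (0.3264, 0.3388, 0.3348)
After 3 days: (0.3479, 0.3260, 0.3261)
After 4 days: (0.3443, 0.3276, 0.3281)
P(in Windy after 4 days) = 0.3443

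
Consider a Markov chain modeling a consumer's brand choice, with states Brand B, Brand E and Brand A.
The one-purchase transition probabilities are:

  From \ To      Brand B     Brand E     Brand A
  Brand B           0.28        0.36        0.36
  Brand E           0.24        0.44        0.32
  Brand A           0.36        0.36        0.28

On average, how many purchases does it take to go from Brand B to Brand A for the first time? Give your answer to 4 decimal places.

Let t(s) be the expected number of purchases to first reach Brand A from state s, with t(Brand A) = 0. Conditioning on the first purchase:
t(Brand B) = 1 + 0.28·t(Brand B) + 0.36·t(Brand E)
t(Brand E) = 1 + 0.24·t(Brand B) + 0.44·t(Brand E)
Solving: t(Brand B) = 2.9040, t(Brand E) = 3.0303.
Expected purchases from Brand B to Brand A: 2.9040.

2.9040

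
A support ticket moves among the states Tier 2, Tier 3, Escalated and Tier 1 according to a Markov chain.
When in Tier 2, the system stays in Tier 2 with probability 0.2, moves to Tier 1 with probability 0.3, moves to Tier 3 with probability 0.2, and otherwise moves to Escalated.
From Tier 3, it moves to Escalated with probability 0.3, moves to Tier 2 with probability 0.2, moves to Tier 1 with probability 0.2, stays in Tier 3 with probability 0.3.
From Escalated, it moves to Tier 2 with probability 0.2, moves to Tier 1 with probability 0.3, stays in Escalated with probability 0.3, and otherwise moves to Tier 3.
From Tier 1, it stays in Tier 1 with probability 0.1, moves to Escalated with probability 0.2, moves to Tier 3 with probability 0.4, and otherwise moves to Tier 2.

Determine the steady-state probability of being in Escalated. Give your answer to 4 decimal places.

0.2773

Let the stationary distribution be π with π = πP and π_1 + π_2 + π_3 + π_4 = 1.
π_1 = 0.2·π_1 + 0.2·π_2 + 0.2·π_3 + 0.3·π_4
π_2 = 0.2·π_1 + 0.3·π_2 + 0.2·π_3 + 0.4·π_4
π_3 = 0.3·π_1 + 0.3·π_2 + 0.3·π_3 + 0.2·π_4
Solving with the normalization constraint gives π = (0.2227, 0.2727, 0.2773, 0.2273).
So the stationary probability of Escalated is 0.2773.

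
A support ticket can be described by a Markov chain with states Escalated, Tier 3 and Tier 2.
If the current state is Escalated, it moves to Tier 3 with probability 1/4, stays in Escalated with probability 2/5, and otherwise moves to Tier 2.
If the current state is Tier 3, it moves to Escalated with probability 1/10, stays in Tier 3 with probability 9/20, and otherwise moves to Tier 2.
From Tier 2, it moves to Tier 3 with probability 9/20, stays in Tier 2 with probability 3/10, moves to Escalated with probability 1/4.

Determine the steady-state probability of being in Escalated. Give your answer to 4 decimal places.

0.2226

Let the stationary distribution be π with π = πP and π_1 + π_2 + π_3 = 1.
π_1 = 0.4·π_1 + 0.1·π_2 + 0.25·π_3
π_2 = 0.25·π_1 + 0.45·π_2 + 0.45·π_3
Solving with the normalization constraint gives π = (0.2226, 0.4055, 0.3720).
So the stationary probability of Escalated is 0.2226.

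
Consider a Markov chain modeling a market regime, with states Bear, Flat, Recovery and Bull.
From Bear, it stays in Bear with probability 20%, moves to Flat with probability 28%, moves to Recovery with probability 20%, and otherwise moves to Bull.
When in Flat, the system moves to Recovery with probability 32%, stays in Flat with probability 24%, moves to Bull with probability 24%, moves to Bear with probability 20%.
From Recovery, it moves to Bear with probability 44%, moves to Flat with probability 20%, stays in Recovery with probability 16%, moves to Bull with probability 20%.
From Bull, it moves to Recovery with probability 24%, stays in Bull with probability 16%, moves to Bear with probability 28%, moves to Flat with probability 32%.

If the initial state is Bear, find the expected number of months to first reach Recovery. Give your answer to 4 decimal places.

Let t(s) be the expected number of months to first reach Recovery from state s, with t(Recovery) = 0. Conditioning on the first month:
t(Bear) = 1 + 0.2·t(Bear) + 0.28·t(Flat) + 0.32·t(Bull)
t(Flat) = 1 + 0.2·t(Bear) + 0.24·t(Flat) + 0.24·t(Bull)
t(Bull) = 1 + 0.28·t(Bear) + 0.32·t(Flat) + 0.16·t(Bull)
Solving: t(Bear) = 4.1025, t(Flat) = 3.6412, t(Bull) = 3.9451.
Expected months from Bear to Recovery: 4.1025.

4.1025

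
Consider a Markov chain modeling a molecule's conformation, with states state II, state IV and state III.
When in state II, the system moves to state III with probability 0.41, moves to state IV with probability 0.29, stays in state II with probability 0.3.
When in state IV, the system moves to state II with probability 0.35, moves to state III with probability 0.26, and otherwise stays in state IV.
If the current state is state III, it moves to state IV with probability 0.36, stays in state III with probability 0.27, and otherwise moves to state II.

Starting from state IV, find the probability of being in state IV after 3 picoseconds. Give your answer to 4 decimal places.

0.3468

Propagate the distribution vector 3 picoseconds from state IV.
After 0 picoseconds: (0.0000, 1.0000, 0.0000)
After 1 picosecond: (0.3500, 0.3900, 0.2600)
After 2 picoseconds: (0.3377, 0.3472, 0.3151)
After 3 picoseconds: (0.3394, 0.3468, 0.3138)
P(in state IV after 3 picoseconds) = 0.3468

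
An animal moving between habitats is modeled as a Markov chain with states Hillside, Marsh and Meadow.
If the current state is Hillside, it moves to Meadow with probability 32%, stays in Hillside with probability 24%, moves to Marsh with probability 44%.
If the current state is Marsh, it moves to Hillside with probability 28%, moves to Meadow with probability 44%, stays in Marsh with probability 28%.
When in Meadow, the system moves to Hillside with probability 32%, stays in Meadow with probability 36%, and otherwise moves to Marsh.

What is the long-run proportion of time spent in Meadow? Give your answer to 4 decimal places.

Let the stationary distribution be π with π = πP and π_1 + π_2 + π_3 = 1.
π_1 = 0.24·π_1 + 0.28·π_2 + 0.32·π_3
π_2 = 0.44·π_1 + 0.28·π_2 + 0.32·π_3
Solving with the normalization constraint gives π = (0.2837, 0.3404, 0.3759).
So the stationary probability of Meadow is 0.3759.

0.3759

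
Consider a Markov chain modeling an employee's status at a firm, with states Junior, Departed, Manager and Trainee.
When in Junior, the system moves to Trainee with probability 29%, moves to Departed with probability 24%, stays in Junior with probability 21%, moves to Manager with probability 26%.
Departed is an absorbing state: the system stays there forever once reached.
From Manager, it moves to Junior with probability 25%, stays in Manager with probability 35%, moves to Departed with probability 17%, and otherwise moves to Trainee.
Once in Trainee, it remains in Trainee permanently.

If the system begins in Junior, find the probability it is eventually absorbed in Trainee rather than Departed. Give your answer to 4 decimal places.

0.5536

Let h(s) be the probability of absorption at Trainee starting from transient state s. Then h(Trainee) = 1 and h(Departed) = 0. By first-step analysis:
h(Junior) = 0.21·h(Junior) + 0.24·0 + 0.26·h(Manager) + 0.29·1
h(Manager) = 0.25·h(Junior) + 0.17·0 + 0.35·h(Manager) + 0.23·1
Solving: h(Junior) = 0.5536, h(Manager) = 0.5668.
Starting from Junior, the probability is 0.5536.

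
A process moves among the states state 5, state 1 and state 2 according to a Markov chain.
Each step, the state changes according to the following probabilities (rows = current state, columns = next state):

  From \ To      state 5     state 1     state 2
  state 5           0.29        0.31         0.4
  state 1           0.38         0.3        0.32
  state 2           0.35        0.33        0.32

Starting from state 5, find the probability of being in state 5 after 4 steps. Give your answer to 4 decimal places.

Propagate the distribution vector 4 steps from state 5.
After 0 steps: (1.0000, 0.0000, 0.0000)
After 1 step: (0.2900, 0.3100, 0.4000)
After 2 steps: (0.3419, 0.3149, 0.3432)
After 3 steps: (0.3389, 0.3137, 0.3474)
After 4 steps: (0.3391, 0.3138, 0.3471)
P(in state 5 after 4 steps) = 0.3391

0.3391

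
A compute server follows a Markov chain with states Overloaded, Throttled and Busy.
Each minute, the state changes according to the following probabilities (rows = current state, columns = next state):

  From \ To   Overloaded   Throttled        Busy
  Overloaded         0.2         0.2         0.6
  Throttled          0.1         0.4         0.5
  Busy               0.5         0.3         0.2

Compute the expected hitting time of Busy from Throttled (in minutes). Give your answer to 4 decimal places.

1.9565

Let t(s) be the expected number of minutes to first reach Busy from state s, with t(Busy) = 0. Conditioning on the first minute:
t(Overloaded) = 1 + 0.2·t(Overloaded) + 0.2·t(Throttled)
t(Throttled) = 1 + 0.1·t(Overloaded) + 0.4·t(Throttled)
Solving: t(Overloaded) = 1.7391, t(Throttled) = 1.9565.
Expected minutes from Throttled to Busy: 1.9565.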